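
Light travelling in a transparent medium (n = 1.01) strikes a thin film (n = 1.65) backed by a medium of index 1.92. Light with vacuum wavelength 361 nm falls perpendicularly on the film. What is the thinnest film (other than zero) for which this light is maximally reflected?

At the upper boundary (n = 1.01 to n = 1.65) the reflected ray undergoes a half-wave phase shift.
Bottom surface (1.65 → 1.92): reflection off a higher-index medium gives a half-wave phase shift.
The two reflections carry the same phase change, so no net offset.
For strong reflection here: 2 n t = m λ.
Minimum nonzero at m = 1: t = λ / (2 n) = 361 / (2 × 1.65) = 109 nm.

109 nm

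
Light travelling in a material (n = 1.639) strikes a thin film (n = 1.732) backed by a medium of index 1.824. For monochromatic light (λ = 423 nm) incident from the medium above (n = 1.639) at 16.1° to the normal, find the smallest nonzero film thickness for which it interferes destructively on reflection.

At the upper boundary (n = 1.639 to n = 1.732) the reflected ray undergoes a half-wave phase shift.
Bottom surface (1.732 → 1.824): reflection off a higher-index medium gives a half-wave phase shift.
Net: no relative phase inversion (both shifts match).
So the condition for destructive reflection is 2 n t cos θ_r = (m + ½) λ.
Snell's law: 1.639 sin 16.1° = 1.732 sin θ_r → sin θ_r = 0.262, cos θ_r = 0.965.
Minimum at m = 0: t = λ / (4 n cos θ_r) = 423 / (4 × 1.732 × 0.965) = 63.3 nm.

63.3 nm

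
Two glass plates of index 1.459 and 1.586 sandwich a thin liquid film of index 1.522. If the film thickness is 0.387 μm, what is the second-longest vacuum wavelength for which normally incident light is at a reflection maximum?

589 nm

Top surface (1.459 → 1.522): reflection off a higher-index medium gives a half-wave phase shift.
Ray reflecting at the bottom interface goes from n = 1.522 toward n = 1.586: a half-wave phase shift.
Net: no relative phase inversion (both shifts match).
For maximum reflection here: 2 n t = m λ.
λ = 2 n t / m. The second-longest wavelength is m = 2: λ = 2 × 1.522 × 387 / 2.00 = 589 nm.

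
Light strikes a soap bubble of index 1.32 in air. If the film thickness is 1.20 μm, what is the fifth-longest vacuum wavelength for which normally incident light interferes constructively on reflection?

At the upper boundary (n = 1.0 to n = 1.32) the reflected ray undergoes a half-wave phase shift.
Ray reflecting at the bottom interface goes from n = 1.32 toward n = 1.0: no phase shift.
Exactly one π shift → a net half-wave offset.
With one net inversion, constructive interference in reflection requires 2 n t = (m + ½) λ.
λ = 2 n t / (m + ½). The fifth-longest wavelength is m = 4: λ = 2 × 1.32 × 1200 / 4.50 = 704 nm.

704 nm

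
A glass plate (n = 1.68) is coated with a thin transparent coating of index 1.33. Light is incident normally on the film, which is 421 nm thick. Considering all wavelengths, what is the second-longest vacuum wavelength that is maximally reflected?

Top surface (1.0 → 1.33): reflection off a higher-index medium gives a half-wave phase shift.
Bottom surface (1.33 → 1.68): reflection off a higher-index medium gives a half-wave phase shift.
The two reflections carry the same phase change, so no net offset.
So the condition for constructive reflection is 2 n t = m λ.
λ = 2 n t / m. The second-longest wavelength is m = 2: λ = 2 × 1.33 × 421 / 2.00 = 560 nm.

560 nm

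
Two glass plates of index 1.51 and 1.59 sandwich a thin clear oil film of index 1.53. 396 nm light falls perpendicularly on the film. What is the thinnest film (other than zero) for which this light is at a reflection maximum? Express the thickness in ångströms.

Ray reflecting at the top interface goes from n = 1.51 toward n = 1.53: a half-wave phase shift.
At the lower boundary (n = 1.53 to n = 1.59) the reflected ray undergoes a half-wave phase shift.
Zero or two π shifts → no net half-wave offset.
For bright reflection here: 2 n t = m λ.
Minimum nonzero at m = 1: t = λ / (2 n) = 396 / (2 × 1.53) = 129 nm.

1294 Å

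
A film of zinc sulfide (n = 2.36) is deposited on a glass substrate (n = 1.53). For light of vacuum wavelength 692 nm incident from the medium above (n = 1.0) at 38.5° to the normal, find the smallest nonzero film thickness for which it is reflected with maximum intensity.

76.0 nm

Ray reflecting at the top interface goes from n = 1.0 toward n = 2.36: a half-wave phase shift.
Bottom surface (2.36 → 1.53): reflection off a lower-index medium gives no phase shift.
The two reflections differ by half a wavelength.
For maximum reflection here: 2 n t cos θ_r = (m + ½) λ.
Snell's law: 1.0 sin 38.5° = 2.36 sin θ_r → sin θ_r = 0.264, cos θ_r = 0.965.
Minimum at m = 0: t = λ / (4 n cos θ_r) = 692 / (4 × 2.36 × 0.965) = 76.0 nm.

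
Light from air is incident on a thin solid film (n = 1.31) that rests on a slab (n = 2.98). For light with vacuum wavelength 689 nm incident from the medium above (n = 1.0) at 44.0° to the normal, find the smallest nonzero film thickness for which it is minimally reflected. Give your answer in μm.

0.155 μm

Top surface (1.0 → 1.31): reflection off a higher-index medium gives a half-wave phase shift.
At the lower boundary (n = 1.31 to n = 2.98) the reflected ray undergoes a half-wave phase shift.
Zero or two π shifts → no net half-wave offset.
For dark reflection here: 2 n t cos θ_r = (m + ½) λ.
Snell's law: 1.0 sin 44.0° = 1.31 sin θ_r → sin θ_r = 0.530, cos θ_r = 0.848.
Minimum at m = 0: t = λ / (4 n cos θ_r) = 689 / (4 × 1.31 × 0.848) = 155 nm.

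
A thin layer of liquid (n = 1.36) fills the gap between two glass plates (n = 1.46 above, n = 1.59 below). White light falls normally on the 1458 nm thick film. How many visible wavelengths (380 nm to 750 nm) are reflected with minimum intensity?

Ray reflecting at the top interface goes from n = 1.46 toward n = 1.36: no phase shift.
At the lower boundary (n = 1.36 to n = 1.59) the reflected ray undergoes a half-wave phase shift.
Net: one phase inversion between the two reflected rays.
With one net inversion, destructive interference in reflection requires 2 n t = m λ.
λ = 2 n t / m = 3966 / m nm.
m=5: 793 nm (IR); m=6: 661 nm (visible); m=7: 567 nm (visible); m=8: 496 nm (visible); m=9: 441 nm (visible); m=10: 397 nm (visible); m=11: 361 nm (UV).

5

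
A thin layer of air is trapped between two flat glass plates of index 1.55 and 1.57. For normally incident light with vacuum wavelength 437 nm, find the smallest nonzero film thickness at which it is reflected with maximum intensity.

Ray reflecting at the top interface goes from n = 1.55 toward n = 1.0: no phase shift.
Bottom surface (1.0 → 1.57): reflection off a higher-index medium gives a half-wave phase shift.
The two reflections differ by half a wavelength.
For bright reflection here: 2 n t = (m + ½) λ.
Minimum at m = 0: t = λ / (4 n) = 437 / (4 × 1.0) = 109 nm.

109 nm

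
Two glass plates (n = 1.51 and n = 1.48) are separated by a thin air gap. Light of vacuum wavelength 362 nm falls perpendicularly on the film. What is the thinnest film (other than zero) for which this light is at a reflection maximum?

Top surface (1.51 → 1.0): reflection off a lower-index medium gives no phase shift.
At the lower boundary (n = 1.0 to n = 1.48) the reflected ray undergoes a half-wave phase shift.
Net: one phase inversion between the two reflected rays.
So the condition for constructive reflection is 2 n t = (m + ½) λ.
Minimum at m = 0: t = λ / (4 n) = 362 / (4 × 1.0) = 90.5 nm.

90.5 nm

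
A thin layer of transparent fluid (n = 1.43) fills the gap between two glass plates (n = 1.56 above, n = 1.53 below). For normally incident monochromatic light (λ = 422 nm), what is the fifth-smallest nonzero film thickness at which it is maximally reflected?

664 nm

At the upper boundary (n = 1.56 to n = 1.43) the reflected ray undergoes no phase shift.
At the lower boundary (n = 1.43 to n = 1.53) the reflected ray undergoes a half-wave phase shift.
The two reflections differ by half a wavelength.
With one net inversion, constructive interference in reflection requires 2 n t = (m + ½) λ.
The fifth-smallest nonzero thickness corresponds to m = 4: t = (m + ½) λ / (2 n) = 4.50 × 422 / (2 × 1.43) = 664 nm.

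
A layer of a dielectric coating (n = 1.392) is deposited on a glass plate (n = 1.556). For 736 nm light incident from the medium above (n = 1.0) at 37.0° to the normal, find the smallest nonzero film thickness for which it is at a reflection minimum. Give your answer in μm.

0.147 μm

Top surface (1.0 → 1.392): reflection off a higher-index medium gives a half-wave phase shift.
Bottom surface (1.392 → 1.556): reflection off a higher-index medium gives a half-wave phase shift.
Zero or two π shifts → no net half-wave offset.
With no net inversion, destructive interference in reflection requires 2 n t cos θ_r = (m + ½) λ.
Snell's law: 1.0 sin 37.0° = 1.392 sin θ_r → sin θ_r = 0.432, cos θ_r = 0.902.
Minimum at m = 0: t = λ / (4 n cos θ_r) = 736 / (4 × 1.392 × 0.902) = 147 nm.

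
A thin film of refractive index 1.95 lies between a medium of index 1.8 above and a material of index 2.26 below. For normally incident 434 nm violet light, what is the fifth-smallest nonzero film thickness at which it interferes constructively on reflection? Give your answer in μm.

Ray reflecting at the top interface goes from n = 1.8 toward n = 1.95: a half-wave phase shift.
At the lower boundary (n = 1.95 to n = 2.26) the reflected ray undergoes a half-wave phase shift.
The two reflections carry the same phase change, so no net offset.
So the condition for constructive reflection is 2 n t = m λ.
The fifth-smallest nonzero thickness corresponds to m = 5: t = m λ / (2 n) = 5.00 × 434 / (2 × 1.95) = 556 nm.

0.556 μm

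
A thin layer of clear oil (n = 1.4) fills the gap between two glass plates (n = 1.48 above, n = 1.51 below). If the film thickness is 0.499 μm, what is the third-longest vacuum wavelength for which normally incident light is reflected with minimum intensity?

Top surface (1.48 → 1.4): reflection off a lower-index medium gives no phase shift.
At the lower boundary (n = 1.4 to n = 1.51) the reflected ray undergoes a half-wave phase shift.
Net: one phase inversion between the two reflected rays.
With one net inversion, destructive interference in reflection requires 2 n t = m λ.
λ = 2 n t / m. The third-longest wavelength is m = 3: λ = 2 × 1.4 × 499 / 3.00 = 466 nm.

466 nm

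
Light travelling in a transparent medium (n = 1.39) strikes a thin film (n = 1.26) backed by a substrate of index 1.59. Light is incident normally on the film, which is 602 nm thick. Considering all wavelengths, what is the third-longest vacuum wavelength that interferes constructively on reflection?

607 nm

Ray reflecting at the top interface goes from n = 1.39 toward n = 1.26: no phase shift.
Ray reflecting at the bottom interface goes from n = 1.26 toward n = 1.59: a half-wave phase shift.
The two reflections differ by half a wavelength.
For strong reflection here: 2 n t = (m + ½) λ.
λ = 2 n t / (m + ½). The third-longest wavelength is m = 2: λ = 2 × 1.26 × 602 / 2.50 = 607 nm.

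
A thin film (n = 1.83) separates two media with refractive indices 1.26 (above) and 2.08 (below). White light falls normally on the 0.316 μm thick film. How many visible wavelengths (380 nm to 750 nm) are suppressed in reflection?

1

Ray reflecting at the top interface goes from n = 1.26 toward n = 1.83: a half-wave phase shift.
Ray reflecting at the bottom interface goes from n = 1.83 toward n = 2.08: a half-wave phase shift.
The two reflections carry the same phase change, so no net offset.
With no net inversion, destructive interference in reflection requires 2 n t = (m + ½) λ.
λ = 2 n t / (m + ½) = 1157 / (m + ½) nm.
m=1: 771 nm (IR); m=2: 463 nm (visible); m=3: 330 nm (UV).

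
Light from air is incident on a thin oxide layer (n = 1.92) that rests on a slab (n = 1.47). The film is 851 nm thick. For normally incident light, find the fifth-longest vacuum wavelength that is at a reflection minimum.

654 nm

Ray reflecting at the top interface goes from n = 1.0 toward n = 1.92: a half-wave phase shift.
Bottom surface (1.92 → 1.47): reflection off a lower-index medium gives no phase shift.
Exactly one π shift → a net half-wave offset.
With one net inversion, destructive interference in reflection requires 2 n t = m λ.
λ = 2 n t / m. The fifth-longest wavelength is m = 5: λ = 2 × 1.92 × 851 / 5.00 = 654 nm.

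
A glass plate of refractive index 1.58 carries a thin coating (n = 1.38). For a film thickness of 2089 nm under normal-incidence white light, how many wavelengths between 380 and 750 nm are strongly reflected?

8

At the upper boundary (n = 1.0 to n = 1.38) the reflected ray undergoes a half-wave phase shift.
Bottom surface (1.38 → 1.58): reflection off a higher-index medium gives a half-wave phase shift.
Zero or two π shifts → no net half-wave offset.
For strong reflection here: 2 n t = m λ.
λ = 2 n t / m = 5766 / m nm.
m=7: 824 nm (IR); m=8: 721 nm (visible); m=9: 641 nm (visible); m=10: 577 nm (visible); m=11: 524 nm (visible); m=12: 480 nm (visible); m=13: 444 nm (visible); m=14: 412 nm (visible); m=15: 384 nm (visible); m=16: 360 nm (UV).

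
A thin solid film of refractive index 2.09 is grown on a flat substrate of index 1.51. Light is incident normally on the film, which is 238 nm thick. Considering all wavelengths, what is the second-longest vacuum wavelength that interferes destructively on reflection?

Ray reflecting at the top interface goes from n = 1.0 toward n = 2.09: a half-wave phase shift.
Ray reflecting at the bottom interface goes from n = 2.09 toward n = 1.51: no phase shift.
Exactly one π shift → a net half-wave offset.
For weak reflection here: 2 n t = m λ.
λ = 2 n t / m. The second-longest wavelength is m = 2: λ = 2 × 2.09 × 238 / 2.00 = 497 nm.

497 nm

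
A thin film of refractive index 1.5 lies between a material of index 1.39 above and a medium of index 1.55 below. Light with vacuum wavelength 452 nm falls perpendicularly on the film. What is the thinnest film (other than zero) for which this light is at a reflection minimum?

At the upper boundary (n = 1.39 to n = 1.5) the reflected ray undergoes a half-wave phase shift.
At the lower boundary (n = 1.5 to n = 1.55) the reflected ray undergoes a half-wave phase shift.
The two reflections carry the same phase change, so no net offset.
With no net inversion, destructive interference in reflection requires 2 n t = (m + ½) λ.
Minimum at m = 0: t = λ / (4 n) = 452 / (4 × 1.5) = 75.3 nm.

75.3 nm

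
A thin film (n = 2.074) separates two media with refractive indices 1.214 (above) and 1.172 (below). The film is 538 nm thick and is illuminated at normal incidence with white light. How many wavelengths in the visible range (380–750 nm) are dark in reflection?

Top surface (1.214 → 2.074): reflection off a higher-index medium gives a half-wave phase shift.
Bottom surface (2.074 → 1.172): reflection off a lower-index medium gives no phase shift.
Net: one phase inversion between the two reflected rays.
So the condition for destructive reflection is 2 n t = m λ.
λ = 2 n t / m = 2232 / m nm.
m=2: 1116 nm (IR); m=3: 744 nm (visible); m=4: 558 nm (visible); m=5: 446 nm (visible); m=6: 372 nm (UV).

3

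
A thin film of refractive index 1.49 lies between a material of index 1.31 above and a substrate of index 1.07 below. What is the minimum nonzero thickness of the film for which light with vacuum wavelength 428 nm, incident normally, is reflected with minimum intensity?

Ray reflecting at the top interface goes from n = 1.31 toward n = 1.49: a half-wave phase shift.
At the lower boundary (n = 1.49 to n = 1.07) the reflected ray undergoes no phase shift.
Net: one phase inversion between the two reflected rays.
With one net inversion, destructive interference in reflection requires 2 n t = m λ.
Minimum nonzero at m = 1: t = λ / (2 n) = 428 / (2 × 1.49) = 144 nm.

144 nm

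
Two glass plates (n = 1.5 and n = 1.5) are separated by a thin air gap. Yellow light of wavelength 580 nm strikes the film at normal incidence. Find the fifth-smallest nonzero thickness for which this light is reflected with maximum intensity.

1305 nm

Top surface (1.5 → 1.0): reflection off a lower-index medium gives no phase shift.
Bottom surface (1.0 → 1.5): reflection off a higher-index medium gives a half-wave phase shift.
The two reflections differ by half a wavelength.
With one net inversion, constructive interference in reflection requires 2 n t = (m + ½) λ.
The fifth-smallest nonzero thickness corresponds to m = 4: t = (m + ½) λ / (2 n) = 4.50 × 580 / (2 × 1.0) = 1305 nm.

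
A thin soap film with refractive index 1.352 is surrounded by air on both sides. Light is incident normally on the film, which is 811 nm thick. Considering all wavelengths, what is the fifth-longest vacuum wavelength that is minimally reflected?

Top surface (1.0 → 1.352): reflection off a higher-index medium gives a half-wave phase shift.
Bottom surface (1.352 → 1.0): reflection off a lower-index medium gives no phase shift.
The two reflections differ by half a wavelength.
For minimum reflection here: 2 n t = m λ.
λ = 2 n t / m. The fifth-longest wavelength is m = 5: λ = 2 × 1.352 × 811 / 5.00 = 439 nm.

439 nm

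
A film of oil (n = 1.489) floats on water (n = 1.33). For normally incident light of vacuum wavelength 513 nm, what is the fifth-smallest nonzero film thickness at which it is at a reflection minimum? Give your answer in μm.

Top surface (1.0 → 1.489): reflection off a higher-index medium gives a half-wave phase shift.
At the lower boundary (n = 1.489 to n = 1.33) the reflected ray undergoes no phase shift.
The two reflections differ by half a wavelength.
With one net inversion, destructive interference in reflection requires 2 n t = m λ.
The fifth-smallest nonzero thickness corresponds to m = 5: t = m λ / (2 n) = 5.00 × 513 / (2 × 1.489) = 861 nm.

0.861 μm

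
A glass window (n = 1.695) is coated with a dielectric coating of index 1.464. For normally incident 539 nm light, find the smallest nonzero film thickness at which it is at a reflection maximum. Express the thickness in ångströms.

1841 Å

Top surface (1.0 → 1.464): reflection off a higher-index medium gives a half-wave phase shift.
Bottom surface (1.464 → 1.695): reflection off a higher-index medium gives a half-wave phase shift.
The two reflections carry the same phase change, so no net offset.
With no net inversion, constructive interference in reflection requires 2 n t = m λ.
Minimum nonzero at m = 1: t = λ / (2 n) = 539 / (2 × 1.464) = 184 nm.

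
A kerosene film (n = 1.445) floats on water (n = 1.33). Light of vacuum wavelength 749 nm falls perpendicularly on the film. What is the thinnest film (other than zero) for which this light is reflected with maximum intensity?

130 nm

Top surface (1.0 → 1.445): reflection off a higher-index medium gives a half-wave phase shift.
Bottom surface (1.445 → 1.33): reflection off a lower-index medium gives no phase shift.
The two reflections differ by half a wavelength.
For maximum reflection here: 2 n t = (m + ½) λ.
Minimum at m = 0: t = λ / (4 n) = 749 / (4 × 1.445) = 130 nm.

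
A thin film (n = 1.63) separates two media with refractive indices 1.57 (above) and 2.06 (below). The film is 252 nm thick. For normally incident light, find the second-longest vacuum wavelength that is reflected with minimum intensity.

At the upper boundary (n = 1.57 to n = 1.63) the reflected ray undergoes a half-wave phase shift.
Ray reflecting at the bottom interface goes from n = 1.63 toward n = 2.06: a half-wave phase shift.
The two reflections carry the same phase change, so no net offset.
For minimum reflection here: 2 n t = (m + ½) λ.
λ = 2 n t / (m + ½). The second-longest wavelength is m = 1: λ = 2 × 1.63 × 252 / 1.50 = 548 nm.

548 nm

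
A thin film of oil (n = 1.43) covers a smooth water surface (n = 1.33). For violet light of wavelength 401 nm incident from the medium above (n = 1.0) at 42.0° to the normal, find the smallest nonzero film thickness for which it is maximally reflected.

Top surface (1.0 → 1.43): reflection off a higher-index medium gives a half-wave phase shift.
Ray reflecting at the bottom interface goes from n = 1.43 toward n = 1.33: no phase shift.
The two reflections differ by half a wavelength.
For maximum reflection here: 2 n t cos θ_r = (m + ½) λ.
Snell's law: 1.0 sin 42.0° = 1.43 sin θ_r → sin θ_r = 0.468, cos θ_r = 0.884.
Minimum at m = 0: t = λ / (4 n cos θ_r) = 401 / (4 × 1.43 × 0.884) = 79.3 nm.

79.3 nm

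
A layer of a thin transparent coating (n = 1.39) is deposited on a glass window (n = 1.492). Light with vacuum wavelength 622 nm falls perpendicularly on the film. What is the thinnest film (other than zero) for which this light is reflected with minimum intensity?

Ray reflecting at the top interface goes from n = 1.0 toward n = 1.39: a half-wave phase shift.
At the lower boundary (n = 1.39 to n = 1.492) the reflected ray undergoes a half-wave phase shift.
Net: no relative phase inversion (both shifts match).
So the condition for destructive reflection is 2 n t = (m + ½) λ.
Minimum at m = 0: t = λ / (4 n) = 622 / (4 × 1.39) = 112 nm.

112 nm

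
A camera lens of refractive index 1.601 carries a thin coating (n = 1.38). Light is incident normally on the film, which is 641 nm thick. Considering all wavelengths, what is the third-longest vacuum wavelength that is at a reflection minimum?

708 nm

At the upper boundary (n = 1.0 to n = 1.38) the reflected ray undergoes a half-wave phase shift.
Bottom surface (1.38 → 1.601): reflection off a higher-index medium gives a half-wave phase shift.
Net: no relative phase inversion (both shifts match).
With no net inversion, destructive interference in reflection requires 2 n t = (m + ½) λ.
λ = 2 n t / (m + ½). The third-longest wavelength is m = 2: λ = 2 × 1.38 × 641 / 2.50 = 708 nm.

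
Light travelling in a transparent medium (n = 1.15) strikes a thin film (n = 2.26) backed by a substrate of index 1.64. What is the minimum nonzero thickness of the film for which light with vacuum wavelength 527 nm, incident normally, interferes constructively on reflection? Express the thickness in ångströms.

583 Å

At the upper boundary (n = 1.15 to n = 2.26) the reflected ray undergoes a half-wave phase shift.
Bottom surface (2.26 → 1.64): reflection off a lower-index medium gives no phase shift.
Net: one phase inversion between the two reflected rays.
With one net inversion, constructive interference in reflection requires 2 n t = (m + ½) λ.
Minimum at m = 0: t = λ / (4 n) = 527 / (4 × 2.26) = 58.3 nm.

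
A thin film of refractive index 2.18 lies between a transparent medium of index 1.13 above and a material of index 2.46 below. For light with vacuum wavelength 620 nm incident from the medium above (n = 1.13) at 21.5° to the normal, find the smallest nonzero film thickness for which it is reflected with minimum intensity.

72.4 nm

At the upper boundary (n = 1.13 to n = 2.18) the reflected ray undergoes a half-wave phase shift.
At the lower boundary (n = 2.18 to n = 2.46) the reflected ray undergoes a half-wave phase shift.
Net: no relative phase inversion (both shifts match).
With no net inversion, destructive interference in reflection requires 2 n t cos θ_r = (m + ½) λ.
Snell's law: 1.13 sin 21.5° = 2.18 sin θ_r → sin θ_r = 0.190, cos θ_r = 0.982.
Minimum at m = 0: t = λ / (4 n cos θ_r) = 620 / (4 × 2.18 × 0.982) = 72.4 nm.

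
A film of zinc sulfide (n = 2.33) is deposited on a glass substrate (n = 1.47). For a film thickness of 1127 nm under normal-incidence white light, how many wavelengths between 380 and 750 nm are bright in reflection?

Ray reflecting at the top interface goes from n = 1.0 toward n = 2.33: a half-wave phase shift.
At the lower boundary (n = 2.33 to n = 1.47) the reflected ray undergoes no phase shift.
Net: one phase inversion between the two reflected rays.
So the condition for constructive reflection is 2 n t = (m + ½) λ.
λ = 2 n t / (m + ½) = 5252 / (m + ½) nm.
m=6: 808 nm (IR); m=7: 700 nm (visible); m=8: 618 nm (visible); m=9: 553 nm (visible); m=10: 500 nm (visible); m=11: 457 nm (visible); m=12: 420 nm (visible); m=13: 389 nm (visible); m=14: 362 nm (UV).

7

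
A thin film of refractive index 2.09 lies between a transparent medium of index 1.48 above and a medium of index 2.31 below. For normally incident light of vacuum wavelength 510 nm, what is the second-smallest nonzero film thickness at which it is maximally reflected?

244 nm

Ray reflecting at the top interface goes from n = 1.48 toward n = 2.09: a half-wave phase shift.
Ray reflecting at the bottom interface goes from n = 2.09 toward n = 2.31: a half-wave phase shift.
Zero or two π shifts → no net half-wave offset.
So the condition for constructive reflection is 2 n t = m λ.
The second-smallest nonzero thickness corresponds to m = 2: t = m λ / (2 n) = 2.00 × 510 / (2 × 2.09) = 244 nm.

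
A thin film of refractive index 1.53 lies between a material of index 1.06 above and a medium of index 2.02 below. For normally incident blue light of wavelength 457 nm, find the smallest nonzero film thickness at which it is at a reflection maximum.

At the upper boundary (n = 1.06 to n = 1.53) the reflected ray undergoes a half-wave phase shift.
Ray reflecting at the bottom interface goes from n = 1.53 toward n = 2.02: a half-wave phase shift.
Zero or two π shifts → no net half-wave offset.
With no net inversion, constructive interference in reflection requires 2 n t = m λ.
Minimum nonzero at m = 1: t = λ / (2 n) = 457 / (2 × 1.53) = 149 nm.

149 nm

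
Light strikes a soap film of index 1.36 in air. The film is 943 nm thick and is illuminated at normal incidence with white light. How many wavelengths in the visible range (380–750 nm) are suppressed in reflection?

3

Ray reflecting at the top interface goes from n = 1.0 toward n = 1.36: a half-wave phase shift.
Ray reflecting at the bottom interface goes from n = 1.36 toward n = 1.0: no phase shift.
The two reflections differ by half a wavelength.
With one net inversion, destructive interference in reflection requires 2 n t = m λ.
λ = 2 n t / m = 2565 / m nm.
m=3: 855 nm (IR); m=4: 641 nm (visible); m=5: 513 nm (visible); m=6: 427 nm (visible); m=7: 366 nm (UV).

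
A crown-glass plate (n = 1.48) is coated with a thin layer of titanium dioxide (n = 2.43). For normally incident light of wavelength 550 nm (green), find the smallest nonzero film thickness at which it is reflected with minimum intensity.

At the upper boundary (n = 1.0 to n = 2.43) the reflected ray undergoes a half-wave phase shift.
At the lower boundary (n = 2.43 to n = 1.48) the reflected ray undergoes no phase shift.
Exactly one π shift → a net half-wave offset.
So the condition for destructive reflection is 2 n t = m λ.
Minimum nonzero at m = 1: t = λ / (2 n) = 550 / (2 × 2.43) = 113 nm.

113 nm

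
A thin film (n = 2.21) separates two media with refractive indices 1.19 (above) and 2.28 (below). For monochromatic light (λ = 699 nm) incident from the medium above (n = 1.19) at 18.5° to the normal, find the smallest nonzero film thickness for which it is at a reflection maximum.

161 nm

Ray reflecting at the top interface goes from n = 1.19 toward n = 2.21: a half-wave phase shift.
At the lower boundary (n = 2.21 to n = 2.28) the reflected ray undergoes a half-wave phase shift.
The two reflections carry the same phase change, so no net offset.
With no net inversion, constructive interference in reflection requires 2 n t cos θ_r = m λ.
Snell's law: 1.19 sin 18.5° = 2.21 sin θ_r → sin θ_r = 0.171, cos θ_r = 0.985.
Minimum nonzero at m = 1: t = λ / (2 n cos θ_r) = 699 / (2 × 2.21 × 0.985) = 161 nm.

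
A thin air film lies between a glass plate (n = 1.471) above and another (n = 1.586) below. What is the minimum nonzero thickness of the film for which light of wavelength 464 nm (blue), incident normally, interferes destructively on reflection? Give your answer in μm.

0.232 μm

Top surface (1.471 → 1.0): reflection off a lower-index medium gives no phase shift.
Ray reflecting at the bottom interface goes from n = 1.0 toward n = 1.586: a half-wave phase shift.
The two reflections differ by half a wavelength.
With one net inversion, destructive interference in reflection requires 2 n t = m λ.
Minimum nonzero at m = 1: t = λ / (2 n) = 464 / (2 × 1.0) = 232 nm.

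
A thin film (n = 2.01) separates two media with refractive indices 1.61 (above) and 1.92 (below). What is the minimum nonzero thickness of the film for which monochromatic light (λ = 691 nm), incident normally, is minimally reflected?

Top surface (1.61 → 2.01): reflection off a higher-index medium gives a half-wave phase shift.
At the lower boundary (n = 2.01 to n = 1.92) the reflected ray undergoes no phase shift.
Exactly one π shift → a net half-wave offset.
With one net inversion, destructive interference in reflection requires 2 n t = m λ.
Minimum nonzero at m = 1: t = λ / (2 n) = 691 / (2 × 2.01) = 172 nm.

172 nm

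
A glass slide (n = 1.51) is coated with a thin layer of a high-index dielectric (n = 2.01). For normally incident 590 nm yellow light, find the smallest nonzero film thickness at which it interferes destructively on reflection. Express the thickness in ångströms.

Ray reflecting at the top interface goes from n = 1.0 toward n = 2.01: a half-wave phase shift.
Bottom surface (2.01 → 1.51): reflection off a lower-index medium gives no phase shift.
Exactly one π shift → a net half-wave offset.
With one net inversion, destructive interference in reflection requires 2 n t = m λ.
Minimum nonzero at m = 1: t = λ / (2 n) = 590 / (2 × 2.01) = 147 nm.

1468 Å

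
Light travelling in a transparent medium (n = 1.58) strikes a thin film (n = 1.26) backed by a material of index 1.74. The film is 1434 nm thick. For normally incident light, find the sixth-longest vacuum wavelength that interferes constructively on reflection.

657 nm

Top surface (1.58 → 1.26): reflection off a lower-index medium gives no phase shift.
At the lower boundary (n = 1.26 to n = 1.74) the reflected ray undergoes a half-wave phase shift.
Exactly one π shift → a net half-wave offset.
So the condition for constructive reflection is 2 n t = (m + ½) λ.
λ = 2 n t / (m + ½). The sixth-longest wavelength is m = 5: λ = 2 × 1.26 × 1434 / 5.50 = 657 nm.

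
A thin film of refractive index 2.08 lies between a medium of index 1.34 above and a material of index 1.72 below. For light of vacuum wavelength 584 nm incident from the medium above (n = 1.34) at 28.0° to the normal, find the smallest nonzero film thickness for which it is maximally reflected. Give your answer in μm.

0.0736 μm

At the upper boundary (n = 1.34 to n = 2.08) the reflected ray undergoes a half-wave phase shift.
Ray reflecting at the bottom interface goes from n = 2.08 toward n = 1.72: no phase shift.
Exactly one π shift → a net half-wave offset.
With one net inversion, constructive interference in reflection requires 2 n t cos θ_r = (m + ½) λ.
Snell's law: 1.34 sin 28.0° = 2.08 sin θ_r → sin θ_r = 0.302, cos θ_r = 0.953.
Minimum at m = 0: t = λ / (4 n cos θ_r) = 584 / (4 × 2.08 × 0.953) = 73.6 nm.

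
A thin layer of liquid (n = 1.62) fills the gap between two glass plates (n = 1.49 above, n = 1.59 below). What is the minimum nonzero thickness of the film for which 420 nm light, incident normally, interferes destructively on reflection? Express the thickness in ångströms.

1296 Å

Top surface (1.49 → 1.62): reflection off a higher-index medium gives a half-wave phase shift.
Bottom surface (1.62 → 1.59): reflection off a lower-index medium gives no phase shift.
Net: one phase inversion between the two reflected rays.
So the condition for destructive reflection is 2 n t = m λ.
Minimum nonzero at m = 1: t = λ / (2 n) = 420 / (2 × 1.62) = 130 nm.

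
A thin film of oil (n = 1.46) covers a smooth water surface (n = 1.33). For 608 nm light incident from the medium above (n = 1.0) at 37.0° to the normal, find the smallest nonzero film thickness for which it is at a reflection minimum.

229 nm

Ray reflecting at the top interface goes from n = 1.0 toward n = 1.46: a half-wave phase shift.
Bottom surface (1.46 → 1.33): reflection off a lower-index medium gives no phase shift.
The two reflections differ by half a wavelength.
For weak reflection here: 2 n t cos θ_r = m λ.
Snell's law: 1.0 sin 37.0° = 1.46 sin θ_r → sin θ_r = 0.412, cos θ_r = 0.911.
Minimum nonzero at m = 1: t = λ / (2 n cos θ_r) = 608 / (2 × 1.46 × 0.911) = 229 nm.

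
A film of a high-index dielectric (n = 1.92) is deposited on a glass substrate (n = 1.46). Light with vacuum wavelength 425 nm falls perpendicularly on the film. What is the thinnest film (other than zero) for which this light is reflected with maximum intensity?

55.3 nm

Top surface (1.0 → 1.92): reflection off a higher-index medium gives a half-wave phase shift.
At the lower boundary (n = 1.92 to n = 1.46) the reflected ray undergoes no phase shift.
The two reflections differ by half a wavelength.
For bright reflection here: 2 n t = (m + ½) λ.
Minimum at m = 0: t = λ / (4 n) = 425 / (4 × 1.92) = 55.3 nm.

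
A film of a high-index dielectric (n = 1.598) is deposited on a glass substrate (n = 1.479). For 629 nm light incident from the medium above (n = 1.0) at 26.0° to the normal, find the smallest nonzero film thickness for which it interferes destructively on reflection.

205 nm

Ray reflecting at the top interface goes from n = 1.0 toward n = 1.598: a half-wave phase shift.
At the lower boundary (n = 1.598 to n = 1.479) the reflected ray undergoes no phase shift.
Exactly one π shift → a net half-wave offset.
With one net inversion, destructive interference in reflection requires 2 n t cos θ_r = m λ.
Snell's law: 1.0 sin 26.0° = 1.598 sin θ_r → sin θ_r = 0.274, cos θ_r = 0.962.
Minimum nonzero at m = 1: t = λ / (2 n cos θ_r) = 629 / (2 × 1.598 × 0.962) = 205 nm.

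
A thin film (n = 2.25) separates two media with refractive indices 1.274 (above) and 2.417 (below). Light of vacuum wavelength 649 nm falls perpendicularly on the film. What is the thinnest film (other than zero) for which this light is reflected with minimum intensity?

Ray reflecting at the top interface goes from n = 1.274 toward n = 2.25: a half-wave phase shift.
Ray reflecting at the bottom interface goes from n = 2.25 toward n = 2.417: a half-wave phase shift.
The two reflections carry the same phase change, so no net offset.
For weak reflection here: 2 n t = (m + ½) λ.
Minimum at m = 0: t = λ / (4 n) = 649 / (4 × 2.25) = 72.1 nm.

72.1 nm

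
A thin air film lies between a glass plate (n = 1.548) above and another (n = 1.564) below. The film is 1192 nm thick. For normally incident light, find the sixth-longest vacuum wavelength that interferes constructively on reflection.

At the upper boundary (n = 1.548 to n = 1.0) the reflected ray undergoes no phase shift.
At the lower boundary (n = 1.0 to n = 1.564) the reflected ray undergoes a half-wave phase shift.
Net: one phase inversion between the two reflected rays.
For bright reflection here: 2 n t = (m + ½) λ.
λ = 2 n t / (m + ½). The sixth-longest wavelength is m = 5: λ = 2 × 1.0 × 1192 / 5.50 = 433 nm.

433 nm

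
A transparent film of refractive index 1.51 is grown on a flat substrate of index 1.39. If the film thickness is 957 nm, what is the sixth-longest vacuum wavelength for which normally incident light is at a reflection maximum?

Top surface (1.0 → 1.51): reflection off a higher-index medium gives a half-wave phase shift.
Ray reflecting at the bottom interface goes from n = 1.51 toward n = 1.39: no phase shift.
Net: one phase inversion between the two reflected rays.
With one net inversion, constructive interference in reflection requires 2 n t = (m + ½) λ.
λ = 2 n t / (m + ½). The sixth-longest wavelength is m = 5: λ = 2 × 1.51 × 957 / 5.50 = 525 nm.

525 nm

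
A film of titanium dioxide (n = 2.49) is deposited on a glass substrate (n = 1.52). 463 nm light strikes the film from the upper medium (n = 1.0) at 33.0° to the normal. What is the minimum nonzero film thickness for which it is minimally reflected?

Top surface (1.0 → 2.49): reflection off a higher-index medium gives a half-wave phase shift.
Bottom surface (2.49 → 1.52): reflection off a lower-index medium gives no phase shift.
Exactly one π shift → a net half-wave offset.
For minimum reflection here: 2 n t cos θ_r = m λ.
Snell's law: 1.0 sin 33.0° = 2.49 sin θ_r → sin θ_r = 0.219, cos θ_r = 0.976.
Minimum nonzero at m = 1: t = λ / (2 n cos θ_r) = 463 / (2 × 2.49 × 0.976) = 95.3 nm.

95.3 nm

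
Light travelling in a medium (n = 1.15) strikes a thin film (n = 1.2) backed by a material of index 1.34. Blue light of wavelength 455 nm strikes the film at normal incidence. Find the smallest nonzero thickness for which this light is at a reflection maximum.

Ray reflecting at the top interface goes from n = 1.15 toward n = 1.2: a half-wave phase shift.
Ray reflecting at the bottom interface goes from n = 1.2 toward n = 1.34: a half-wave phase shift.
Net: no relative phase inversion (both shifts match).
With no net inversion, constructive interference in reflection requires 2 n t = m λ.
The smallest nonzero thickness corresponds to m = 1: t = m λ / (2 n) = 1.00 × 455 / (2 × 1.2) = 190 nm.

190 nm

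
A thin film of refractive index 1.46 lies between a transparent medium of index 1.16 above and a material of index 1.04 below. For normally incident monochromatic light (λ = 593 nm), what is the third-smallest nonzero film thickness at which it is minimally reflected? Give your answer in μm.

Ray reflecting at the top interface goes from n = 1.16 toward n = 1.46: a half-wave phase shift.
Bottom surface (1.46 → 1.04): reflection off a lower-index medium gives no phase shift.
The two reflections differ by half a wavelength.
For dark reflection here: 2 n t = m λ.
The third-smallest nonzero thickness corresponds to m = 3: t = m λ / (2 n) = 3.00 × 593 / (2 × 1.46) = 609 nm.

0.609 μm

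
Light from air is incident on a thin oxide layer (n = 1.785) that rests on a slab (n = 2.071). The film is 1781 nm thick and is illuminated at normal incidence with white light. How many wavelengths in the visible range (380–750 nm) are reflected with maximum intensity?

8

At the upper boundary (n = 1.0 to n = 1.785) the reflected ray undergoes a half-wave phase shift.
At the lower boundary (n = 1.785 to n = 2.071) the reflected ray undergoes a half-wave phase shift.
The two reflections carry the same phase change, so no net offset.
So the condition for constructive reflection is 2 n t = m λ.
λ = 2 n t / m = 6358 / m nm.
m=8: 795 nm (IR); m=9: 706 nm (visible); m=10: 636 nm (visible); m=11: 578 nm (visible); m=12: 530 nm (visible); m=13: 489 nm (visible); m=14: 454 nm (visible); m=15: 424 nm (visible); m=16: 397 nm (visible); m=17: 374 nm (UV).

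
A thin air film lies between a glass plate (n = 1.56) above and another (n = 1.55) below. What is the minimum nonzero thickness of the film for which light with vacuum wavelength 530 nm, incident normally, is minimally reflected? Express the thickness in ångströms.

At the upper boundary (n = 1.56 to n = 1.0) the reflected ray undergoes no phase shift.
Ray reflecting at the bottom interface goes from n = 1.0 toward n = 1.55: a half-wave phase shift.
The two reflections differ by half a wavelength.
With one net inversion, destructive interference in reflection requires 2 n t = m λ.
Minimum nonzero at m = 1: t = λ / (2 n) = 530 / (2 × 1.0) = 265 nm.

2650 Å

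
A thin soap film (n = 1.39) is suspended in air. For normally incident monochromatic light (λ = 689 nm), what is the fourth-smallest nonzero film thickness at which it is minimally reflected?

991 nm

Ray reflecting at the top interface goes from n = 1.0 toward n = 1.39: a half-wave phase shift.
At the lower boundary (n = 1.39 to n = 1.0) the reflected ray undergoes no phase shift.
Exactly one π shift → a net half-wave offset.
With one net inversion, destructive interference in reflection requires 2 n t = m λ.
The fourth-smallest nonzero thickness corresponds to m = 4: t = m λ / (2 n) = 4.00 × 689 / (2 × 1.39) = 991 nm.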